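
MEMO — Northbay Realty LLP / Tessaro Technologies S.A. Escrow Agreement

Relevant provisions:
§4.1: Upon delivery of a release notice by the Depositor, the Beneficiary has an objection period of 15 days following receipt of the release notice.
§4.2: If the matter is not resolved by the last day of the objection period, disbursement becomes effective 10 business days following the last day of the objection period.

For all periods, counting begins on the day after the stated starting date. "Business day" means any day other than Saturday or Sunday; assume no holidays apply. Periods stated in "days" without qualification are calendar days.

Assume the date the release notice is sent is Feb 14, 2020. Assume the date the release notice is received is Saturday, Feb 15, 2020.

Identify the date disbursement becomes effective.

The last day of the objection period: Feb 15, 2020 + 15 days = Mar 1, 2020.
The date disbursement becomes effective: 10 business days after Sunday, Mar 1, 2020, skipping weekends — Mar 2, Mar 3, Mar 4, Mar 5, Mar 6, Mar 9, Mar 10, Mar 11, Mar 12, Mar 13 — lands on Friday, Mar 13, 2020.

Mar 13, 2020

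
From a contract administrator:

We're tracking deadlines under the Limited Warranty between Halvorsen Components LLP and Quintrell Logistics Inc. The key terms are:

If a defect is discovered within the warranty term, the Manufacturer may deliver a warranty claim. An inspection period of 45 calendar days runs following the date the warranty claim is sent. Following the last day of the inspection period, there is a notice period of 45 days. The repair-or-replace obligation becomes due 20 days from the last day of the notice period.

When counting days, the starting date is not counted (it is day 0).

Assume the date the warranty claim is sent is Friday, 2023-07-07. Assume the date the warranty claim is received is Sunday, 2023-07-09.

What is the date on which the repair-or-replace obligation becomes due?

2023-10-25

Adding 45 calendar days to 2023-07-07 gives 2023-08-21, which is the last day of the inspection period.
The last day of the notice period: 2023-08-21 + 45 days = 2023-10-05.
The date on which the repair-or-replace obligation becomes due: 2023-10-05 + 20 days = 2023-10-25.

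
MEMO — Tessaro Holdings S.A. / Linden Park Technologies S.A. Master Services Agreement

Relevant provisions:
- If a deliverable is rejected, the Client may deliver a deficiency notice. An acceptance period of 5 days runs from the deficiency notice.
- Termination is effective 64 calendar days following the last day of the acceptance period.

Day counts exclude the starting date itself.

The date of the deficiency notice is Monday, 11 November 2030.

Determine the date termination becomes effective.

19 January 2031

Adding 5 calendar days to 11 November 2030 gives 16 November 2030, which is the last day of the acceptance period.
Adding 64 calendar days to 16 November 2030 gives 19 January 2031, which is the date termination becomes effective.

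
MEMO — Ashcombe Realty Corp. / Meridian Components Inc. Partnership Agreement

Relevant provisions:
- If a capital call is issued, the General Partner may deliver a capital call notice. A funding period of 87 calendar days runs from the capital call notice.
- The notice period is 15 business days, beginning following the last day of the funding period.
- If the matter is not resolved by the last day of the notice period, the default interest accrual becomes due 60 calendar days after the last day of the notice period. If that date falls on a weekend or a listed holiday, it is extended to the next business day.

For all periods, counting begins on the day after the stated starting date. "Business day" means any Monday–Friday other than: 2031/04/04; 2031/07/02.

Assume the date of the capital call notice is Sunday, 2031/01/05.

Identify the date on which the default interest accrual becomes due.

Adding 87 calendar days to 2031/01/05 gives 2031/04/02, which is the last day of the funding period.
The last day of the notice period: counting 15 business days from Wednesday, 2031/04/02 (Apr 3, Apr 7, Apr 8, Apr 9, …, Apr 22, Apr 23, Apr 24, skipping weekends and the listed holiday on Apr 4) reaches Thursday, 2031/04/24.
The date on which the default interest accrual becomes due: 60 calendar days after 2031/04/24 is 2031/06/23. 2031/06/23 is a Monday and is not a listed holiday, so no roll-forward applies.

2031/06/23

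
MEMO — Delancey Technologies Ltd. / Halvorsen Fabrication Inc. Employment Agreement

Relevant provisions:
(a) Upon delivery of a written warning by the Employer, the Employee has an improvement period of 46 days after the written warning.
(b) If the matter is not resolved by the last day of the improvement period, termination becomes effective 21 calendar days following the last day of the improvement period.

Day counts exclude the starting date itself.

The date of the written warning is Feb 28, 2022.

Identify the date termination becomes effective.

May 6, 2022

The last day of the improvement period: Feb 28, 2022 + 46 days = Apr 15, 2022.
The date termination becomes effective: 21 calendar days after Apr 15, 2022 is May 6, 2022.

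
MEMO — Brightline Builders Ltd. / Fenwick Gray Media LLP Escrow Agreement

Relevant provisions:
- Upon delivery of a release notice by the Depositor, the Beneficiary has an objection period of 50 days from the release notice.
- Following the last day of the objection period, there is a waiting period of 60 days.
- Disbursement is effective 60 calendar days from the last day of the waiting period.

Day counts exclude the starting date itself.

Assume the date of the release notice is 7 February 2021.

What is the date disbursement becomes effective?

Adding 50 calendar days to 7 February 2021 gives 29 March 2021, which is the last day of the objection period.
The last day of the waiting period: 60 calendar days after 29 March 2021 is 28 May 2021.
The date disbursement becomes effective: 28 May 2021 + 60 days = 27 July 2021.

27 July 2021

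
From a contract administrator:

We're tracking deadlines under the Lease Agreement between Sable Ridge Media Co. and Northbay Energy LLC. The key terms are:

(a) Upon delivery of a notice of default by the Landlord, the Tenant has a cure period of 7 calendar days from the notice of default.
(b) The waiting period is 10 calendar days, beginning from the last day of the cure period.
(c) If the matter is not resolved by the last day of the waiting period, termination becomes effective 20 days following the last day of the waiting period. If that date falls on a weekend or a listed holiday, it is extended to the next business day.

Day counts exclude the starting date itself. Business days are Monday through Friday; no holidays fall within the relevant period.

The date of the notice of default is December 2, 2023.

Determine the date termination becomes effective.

The last day of the cure period: 7 calendar days after December 2, 2023 is December 9, 2023.
The last day of the waiting period: 10 calendar days after December 9, 2023 is December 19, 2023.
Adding 20 calendar days to December 19, 2023 gives January 8, 2024, which is the date termination becomes effective. January 8, 2024 is a Monday, so no roll-forward applies.

January 8, 2024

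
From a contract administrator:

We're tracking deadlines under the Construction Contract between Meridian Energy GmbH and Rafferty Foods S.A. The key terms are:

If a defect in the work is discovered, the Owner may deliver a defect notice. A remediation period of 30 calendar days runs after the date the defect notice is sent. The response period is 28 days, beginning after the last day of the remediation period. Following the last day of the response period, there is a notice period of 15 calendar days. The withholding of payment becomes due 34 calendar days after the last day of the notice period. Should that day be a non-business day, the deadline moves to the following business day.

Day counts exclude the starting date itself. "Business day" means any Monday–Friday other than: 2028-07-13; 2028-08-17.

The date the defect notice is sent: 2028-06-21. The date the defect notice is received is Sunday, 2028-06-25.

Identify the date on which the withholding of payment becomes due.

The last day of the remediation period: 30 calendar days after 2028-06-21 is 2028-07-21.
Adding 28 calendar days to 2028-07-21 gives 2028-08-18, which is the last day of the response period.
The last day of the notice period: 15 calendar days after 2028-08-18 is 2028-09-02.
The date on which the withholding of payment becomes due: 34 calendar days after 2028-09-02 is 2028-10-06. 2028-10-06 is a Friday and is not a listed holiday, so no roll-forward applies.

2028-10-06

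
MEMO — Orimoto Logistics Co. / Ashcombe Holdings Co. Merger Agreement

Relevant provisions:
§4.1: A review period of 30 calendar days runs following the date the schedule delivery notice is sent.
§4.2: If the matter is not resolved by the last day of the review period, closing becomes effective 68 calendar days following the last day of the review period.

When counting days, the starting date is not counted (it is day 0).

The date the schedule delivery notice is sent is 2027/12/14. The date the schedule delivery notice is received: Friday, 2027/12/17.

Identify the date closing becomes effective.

The last day of the review period: 30 calendar days after 2027/12/14 is 2028/01/13.
The date closing becomes effective: 2028/01/13 + 68 days = 2028/03/21.

2028/03/21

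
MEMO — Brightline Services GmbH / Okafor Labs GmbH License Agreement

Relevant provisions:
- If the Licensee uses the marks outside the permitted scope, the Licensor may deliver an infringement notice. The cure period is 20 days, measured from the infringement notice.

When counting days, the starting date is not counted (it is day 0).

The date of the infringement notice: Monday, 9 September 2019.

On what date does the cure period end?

The last day of the cure period: 20 calendar days after 9 September 2019 is 29 September 2019.

29 September 2019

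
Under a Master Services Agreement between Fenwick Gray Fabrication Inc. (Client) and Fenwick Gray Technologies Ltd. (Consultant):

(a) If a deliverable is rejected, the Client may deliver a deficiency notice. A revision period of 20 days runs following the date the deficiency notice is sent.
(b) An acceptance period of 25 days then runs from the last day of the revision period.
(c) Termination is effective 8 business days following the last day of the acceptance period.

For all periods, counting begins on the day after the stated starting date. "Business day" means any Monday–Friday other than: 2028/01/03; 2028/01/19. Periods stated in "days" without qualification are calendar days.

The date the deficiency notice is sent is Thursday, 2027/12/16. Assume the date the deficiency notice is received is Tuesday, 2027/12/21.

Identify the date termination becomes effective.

The last day of the revision period: 20 calendar days after 2027/12/16 is 2028/01/05.
The last day of the acceptance period: 2028/01/05 + 25 days = 2028/01/30.
The date termination becomes effective: counting 8 business days from Sunday, 2028/01/30 (Jan 31, Feb 1, Feb 2, Feb 3, Feb 4, Feb 7, Feb 8, Feb 9, skipping weekends) reaches Wednesday, 2028/02/09.

2028/02/09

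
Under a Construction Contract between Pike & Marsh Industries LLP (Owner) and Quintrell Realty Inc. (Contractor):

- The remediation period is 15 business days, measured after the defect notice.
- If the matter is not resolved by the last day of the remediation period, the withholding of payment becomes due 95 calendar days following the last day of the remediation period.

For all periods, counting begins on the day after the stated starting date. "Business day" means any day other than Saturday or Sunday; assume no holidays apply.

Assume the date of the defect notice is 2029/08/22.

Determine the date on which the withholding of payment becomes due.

From Wednesday, 2029/08/22, 15 business days (Aug 23, Aug 24, Aug 27, Aug 28, …, Sep 10, Sep 11, Sep 12, skipping weekends) brings us to Wednesday, 2029/09/12, which is the last day of the remediation period.
Adding 95 calendar days to 2029/09/12 gives 2029/12/16, which is the date on which the withholding of payment becomes due.

2029/12/16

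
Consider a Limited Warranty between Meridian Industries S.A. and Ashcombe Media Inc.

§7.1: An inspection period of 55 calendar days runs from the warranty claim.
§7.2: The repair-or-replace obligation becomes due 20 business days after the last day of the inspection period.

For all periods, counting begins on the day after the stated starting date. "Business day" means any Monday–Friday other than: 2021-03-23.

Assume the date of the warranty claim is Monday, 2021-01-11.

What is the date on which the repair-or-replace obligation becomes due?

2021-04-05

The last day of the inspection period: 2021-01-11 + 55 days = 2021-03-07.
From Sunday, 2021-03-07, 20 business days (Mar 8, Mar 9, Mar 10, Mar 11, …, Apr 1, Apr 2, Apr 5, skipping weekends and the listed holiday on Mar 23) brings us to Monday, 2021-04-05, which is the date on which the repair-or-replace obligation becomes due.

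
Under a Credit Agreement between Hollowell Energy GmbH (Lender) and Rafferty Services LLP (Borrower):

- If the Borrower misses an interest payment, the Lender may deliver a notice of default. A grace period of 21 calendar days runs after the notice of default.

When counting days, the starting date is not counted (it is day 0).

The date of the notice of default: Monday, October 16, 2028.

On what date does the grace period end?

November 6, 2028

Adding 21 calendar days to October 16, 2028 gives November 6, 2028, which is the last day of the grace period.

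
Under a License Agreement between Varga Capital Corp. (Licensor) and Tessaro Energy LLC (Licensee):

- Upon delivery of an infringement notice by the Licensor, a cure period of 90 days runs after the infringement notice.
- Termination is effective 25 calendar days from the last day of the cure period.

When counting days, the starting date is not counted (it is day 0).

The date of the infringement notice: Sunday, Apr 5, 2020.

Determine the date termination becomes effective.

Jul 29, 2020

The last day of the cure period: Apr 5, 2020 + 90 days = Jul 4, 2020.
The date termination becomes effective: Jul 4, 2020 + 25 days = Jul 29, 2020.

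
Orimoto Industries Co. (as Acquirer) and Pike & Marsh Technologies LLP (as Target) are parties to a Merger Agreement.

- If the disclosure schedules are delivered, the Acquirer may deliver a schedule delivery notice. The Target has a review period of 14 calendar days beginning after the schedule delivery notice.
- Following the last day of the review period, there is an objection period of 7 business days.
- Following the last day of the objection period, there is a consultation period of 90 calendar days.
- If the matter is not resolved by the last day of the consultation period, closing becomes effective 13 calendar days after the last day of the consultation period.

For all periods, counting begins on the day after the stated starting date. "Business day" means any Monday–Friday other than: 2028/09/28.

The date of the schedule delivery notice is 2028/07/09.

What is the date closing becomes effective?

2028/11/12

The last day of the review period: 14 calendar days after 2028/07/09 is 2028/07/23.
The last day of the objection period: counting 7 business days from Sunday, 2028/07/23 (Jul 24, Jul 25, Jul 26, Jul 27, Jul 28, Jul 31, Aug 1, skipping weekends) reaches Tuesday, 2028/08/01.
Adding 90 calendar days to 2028/08/01 gives 2028/10/30, which is the last day of the consultation period.
The date closing becomes effective: 2028/10/30 + 13 days = 2028/11/12.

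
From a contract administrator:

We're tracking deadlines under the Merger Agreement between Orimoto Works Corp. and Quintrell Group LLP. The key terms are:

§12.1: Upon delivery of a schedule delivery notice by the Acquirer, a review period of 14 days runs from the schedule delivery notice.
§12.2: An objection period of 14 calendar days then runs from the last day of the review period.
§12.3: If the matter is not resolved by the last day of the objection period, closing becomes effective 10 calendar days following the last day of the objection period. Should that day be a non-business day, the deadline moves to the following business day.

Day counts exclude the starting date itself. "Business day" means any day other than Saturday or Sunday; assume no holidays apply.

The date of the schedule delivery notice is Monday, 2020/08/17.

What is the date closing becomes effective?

2020/09/24

Adding 14 calendar days to 2020/08/17 gives 2020/08/31, which is the last day of the review period.
The last day of the objection period: 14 calendar days after 2020/08/31 is 2020/09/14.
The date closing becomes effective: 10 calendar days after 2020/09/14 is 2020/09/24. 2020/09/24 is a Thursday, so no roll-forward applies.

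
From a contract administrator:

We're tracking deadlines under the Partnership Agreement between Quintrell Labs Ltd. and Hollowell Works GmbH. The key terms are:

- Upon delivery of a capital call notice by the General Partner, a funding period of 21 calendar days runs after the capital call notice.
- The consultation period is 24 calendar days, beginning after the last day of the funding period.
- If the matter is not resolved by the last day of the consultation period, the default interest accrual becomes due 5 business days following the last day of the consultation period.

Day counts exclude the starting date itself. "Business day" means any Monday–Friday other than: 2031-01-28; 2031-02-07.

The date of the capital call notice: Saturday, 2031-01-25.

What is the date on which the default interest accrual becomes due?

2031-03-18

Adding 21 calendar days to 2031-01-25 gives 2031-02-15, which is the last day of the funding period.
The last day of the consultation period: 24 calendar days after 2031-02-15 is 2031-03-11.
From Tuesday, 2031-03-11, 5 business days (Mar 12, Mar 13, Mar 14, Mar 17, Mar 18, skipping weekends) brings us to Tuesday, 2031-03-18, which is the date on which the default interest accrual becomes due.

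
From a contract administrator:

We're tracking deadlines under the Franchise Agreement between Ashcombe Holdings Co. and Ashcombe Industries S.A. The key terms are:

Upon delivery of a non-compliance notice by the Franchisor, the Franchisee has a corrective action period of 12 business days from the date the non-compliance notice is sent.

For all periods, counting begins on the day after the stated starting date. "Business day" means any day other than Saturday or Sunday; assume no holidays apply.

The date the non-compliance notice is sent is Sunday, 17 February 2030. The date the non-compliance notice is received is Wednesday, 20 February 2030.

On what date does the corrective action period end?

From Sunday, 17 February 2030, 12 business days (Feb 18, Feb 19, Feb 20, Feb 21, …, Mar 1, Mar 4, Mar 5, skipping weekends) brings us to Tuesday, 5 March 2030, which is the last day of the corrective action period.

5 March 2030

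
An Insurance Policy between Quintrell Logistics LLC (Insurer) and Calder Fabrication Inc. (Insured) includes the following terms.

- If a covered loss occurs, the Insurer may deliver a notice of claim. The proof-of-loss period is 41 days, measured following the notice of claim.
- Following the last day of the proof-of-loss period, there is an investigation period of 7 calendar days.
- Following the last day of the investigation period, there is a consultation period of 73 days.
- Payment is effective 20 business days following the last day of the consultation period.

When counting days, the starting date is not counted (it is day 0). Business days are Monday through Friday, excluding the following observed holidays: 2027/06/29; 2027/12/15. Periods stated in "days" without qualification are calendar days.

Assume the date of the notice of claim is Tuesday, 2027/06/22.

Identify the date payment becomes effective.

2027/11/18

The last day of the proof-of-loss period: 41 calendar days after 2027/06/22 is 2027/08/02.
Adding 7 calendar days to 2027/08/02 gives 2027/08/09, which is the last day of the investigation period.
The last day of the consultation period: 73 calendar days after 2027/08/09 is 2027/10/21.
From Thursday, 2027/10/21, 20 business days (Oct 22, Oct 25, Oct 26, Oct 27, …, Nov 16, Nov 17, Nov 18, skipping weekends) brings us to Thursday, 2027/11/18, which is the date payment becomes effective.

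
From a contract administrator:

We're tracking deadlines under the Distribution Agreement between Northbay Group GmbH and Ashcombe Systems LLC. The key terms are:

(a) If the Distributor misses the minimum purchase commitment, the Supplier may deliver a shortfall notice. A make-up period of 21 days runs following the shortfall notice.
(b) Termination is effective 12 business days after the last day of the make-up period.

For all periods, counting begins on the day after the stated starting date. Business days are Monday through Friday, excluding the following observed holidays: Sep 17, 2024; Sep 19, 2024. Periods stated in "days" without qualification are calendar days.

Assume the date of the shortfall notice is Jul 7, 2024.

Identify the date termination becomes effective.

The last day of the make-up period: 21 calendar days after Jul 7, 2024 is Jul 28, 2024.
The date termination becomes effective: 12 business days after Sunday, Jul 28, 2024, skipping weekends — Jul 29, Jul 30, Jul 31, Aug 1, …, Aug 9, Aug 12, Aug 13 — lands on Tuesday, Aug 13, 2024.

Aug 13, 2024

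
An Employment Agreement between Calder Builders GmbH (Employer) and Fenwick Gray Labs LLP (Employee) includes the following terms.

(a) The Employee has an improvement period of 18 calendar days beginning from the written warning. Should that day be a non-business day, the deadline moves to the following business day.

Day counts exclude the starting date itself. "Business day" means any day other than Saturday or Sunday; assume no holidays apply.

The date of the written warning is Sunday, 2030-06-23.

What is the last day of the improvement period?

2030-07-11

The last day of the improvement period: 18 calendar days after 2030-06-23 is 2030-07-11. 2030-07-11 is a Thursday, so no roll-forward applies.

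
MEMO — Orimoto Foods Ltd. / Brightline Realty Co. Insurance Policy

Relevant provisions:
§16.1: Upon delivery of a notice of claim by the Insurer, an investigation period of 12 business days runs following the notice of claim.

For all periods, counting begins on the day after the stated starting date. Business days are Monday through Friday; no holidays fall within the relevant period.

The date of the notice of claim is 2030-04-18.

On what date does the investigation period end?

From Thursday, 2030-04-18, 12 business days (Apr 19, Apr 22, Apr 23, Apr 24, …, May 2, May 3, May 6, skipping weekends) brings us to Monday, 2030-05-06, which is the last day of the investigation period.

2030-05-06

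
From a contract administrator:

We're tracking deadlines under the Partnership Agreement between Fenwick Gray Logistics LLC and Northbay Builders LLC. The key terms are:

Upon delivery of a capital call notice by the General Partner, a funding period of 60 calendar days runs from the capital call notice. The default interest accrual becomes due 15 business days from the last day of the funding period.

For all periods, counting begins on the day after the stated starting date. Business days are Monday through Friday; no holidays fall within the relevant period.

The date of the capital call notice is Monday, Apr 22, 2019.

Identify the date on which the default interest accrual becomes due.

The last day of the funding period: Apr 22, 2019 + 60 days = Jun 21, 2019.
The date on which the default interest accrual becomes due: counting 15 business days from Friday, Jun 21, 2019 (Jun 24, Jun 25, Jun 26, Jun 27, …, Jul 10, Jul 11, Jul 12, skipping weekends) reaches Friday, Jul 12, 2019.

Jul 12, 2019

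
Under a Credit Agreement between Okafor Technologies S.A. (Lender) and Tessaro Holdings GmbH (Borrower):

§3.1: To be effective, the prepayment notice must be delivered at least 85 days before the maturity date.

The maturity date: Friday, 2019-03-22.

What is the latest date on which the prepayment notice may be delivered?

2018-12-27

2019-03-22 minus 85 days is 2018-12-27.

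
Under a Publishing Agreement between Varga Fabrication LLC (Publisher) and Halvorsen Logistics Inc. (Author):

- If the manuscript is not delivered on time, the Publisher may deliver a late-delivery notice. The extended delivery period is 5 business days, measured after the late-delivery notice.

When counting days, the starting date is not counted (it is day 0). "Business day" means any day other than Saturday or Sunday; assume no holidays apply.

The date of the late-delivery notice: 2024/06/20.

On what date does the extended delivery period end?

From Thursday, 2024/06/20, 5 business days (Jun 21, Jun 24, Jun 25, Jun 26, Jun 27, skipping weekends) brings us to Thursday, 2024/06/27, which is the last day of the extended delivery period.

2024/06/27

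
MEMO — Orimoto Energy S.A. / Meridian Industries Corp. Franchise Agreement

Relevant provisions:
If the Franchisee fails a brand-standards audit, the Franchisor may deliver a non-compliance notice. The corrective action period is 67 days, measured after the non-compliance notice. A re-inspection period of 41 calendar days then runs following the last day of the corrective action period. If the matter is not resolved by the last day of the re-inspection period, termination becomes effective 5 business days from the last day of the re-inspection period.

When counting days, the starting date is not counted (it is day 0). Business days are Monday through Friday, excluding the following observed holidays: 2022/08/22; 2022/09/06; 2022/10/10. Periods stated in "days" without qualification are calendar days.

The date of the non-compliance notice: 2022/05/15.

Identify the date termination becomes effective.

Adding 67 calendar days to 2022/05/15 gives 2022/07/21, which is the last day of the corrective action period.
The last day of the re-inspection period: 2022/07/21 + 41 days = 2022/08/31.
The date termination becomes effective: counting 5 business days from Wednesday, 2022/08/31 (Sep 1, Sep 2, Sep 5, Sep 7, Sep 8, skipping weekends and the listed holiday on Sep 6) reaches Thursday, 2022/09/08.

2022/09/08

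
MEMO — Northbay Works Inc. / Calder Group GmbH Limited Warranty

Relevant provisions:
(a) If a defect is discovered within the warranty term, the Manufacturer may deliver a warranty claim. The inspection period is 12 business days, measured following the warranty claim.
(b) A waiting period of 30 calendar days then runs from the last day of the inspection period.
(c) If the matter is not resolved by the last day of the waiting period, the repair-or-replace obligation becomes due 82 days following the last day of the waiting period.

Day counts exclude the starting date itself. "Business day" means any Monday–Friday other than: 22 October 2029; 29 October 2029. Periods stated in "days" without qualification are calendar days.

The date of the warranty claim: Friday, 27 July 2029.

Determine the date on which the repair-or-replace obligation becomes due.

From Friday, 27 July 2029, 12 business days (Jul 30, Jul 31, Aug 1, Aug 2, …, Aug 10, Aug 13, Aug 14, skipping weekends) brings us to Tuesday, 14 August 2029, which is the last day of the inspection period.
Adding 30 calendar days to 14 August 2029 gives 13 September 2029, which is the last day of the waiting period.
The date on which the repair-or-replace obligation becomes due: 82 calendar days after 13 September 2029 is 4 December 2029.

4 December 2029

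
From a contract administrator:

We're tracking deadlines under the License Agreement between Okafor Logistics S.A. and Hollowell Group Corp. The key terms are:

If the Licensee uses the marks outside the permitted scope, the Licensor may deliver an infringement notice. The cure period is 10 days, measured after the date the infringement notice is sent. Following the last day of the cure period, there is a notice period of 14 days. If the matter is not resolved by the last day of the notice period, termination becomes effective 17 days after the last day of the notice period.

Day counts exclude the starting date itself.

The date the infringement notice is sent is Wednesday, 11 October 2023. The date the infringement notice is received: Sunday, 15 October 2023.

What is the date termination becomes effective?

The last day of the cure period: 10 calendar days after 11 October 2023 is 21 October 2023.
The last day of the notice period: 14 calendar days after 21 October 2023 is 4 November 2023.
The date termination becomes effective: 4 November 2023 + 17 days = 21 November 2023.

21 November 2023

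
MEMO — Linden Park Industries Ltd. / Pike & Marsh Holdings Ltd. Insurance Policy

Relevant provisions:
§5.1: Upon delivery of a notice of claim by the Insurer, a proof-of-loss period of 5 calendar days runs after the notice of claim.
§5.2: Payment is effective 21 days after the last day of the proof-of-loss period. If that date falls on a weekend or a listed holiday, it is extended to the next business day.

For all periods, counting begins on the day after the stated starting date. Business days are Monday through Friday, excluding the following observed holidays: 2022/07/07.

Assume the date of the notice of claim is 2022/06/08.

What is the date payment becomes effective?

Adding 5 calendar days to 2022/06/08 gives 2022/06/13, which is the last day of the proof-of-loss period.
Adding 21 calendar days to 2022/06/13 gives 2022/07/04, which is the date payment becomes effective. 2022/07/04 is a Monday and is not a listed holiday, so no roll-forward applies.

2022/07/04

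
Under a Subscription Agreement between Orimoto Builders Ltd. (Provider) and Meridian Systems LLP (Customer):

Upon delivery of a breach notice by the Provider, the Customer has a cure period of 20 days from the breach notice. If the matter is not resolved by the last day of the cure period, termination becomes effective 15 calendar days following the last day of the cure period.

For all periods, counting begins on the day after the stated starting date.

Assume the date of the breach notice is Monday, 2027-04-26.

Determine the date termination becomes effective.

The last day of the cure period: 20 calendar days after 2027-04-26 is 2027-05-16.
The date termination becomes effective: 15 calendar days after 2027-05-16 is 2027-05-31.

2027-05-31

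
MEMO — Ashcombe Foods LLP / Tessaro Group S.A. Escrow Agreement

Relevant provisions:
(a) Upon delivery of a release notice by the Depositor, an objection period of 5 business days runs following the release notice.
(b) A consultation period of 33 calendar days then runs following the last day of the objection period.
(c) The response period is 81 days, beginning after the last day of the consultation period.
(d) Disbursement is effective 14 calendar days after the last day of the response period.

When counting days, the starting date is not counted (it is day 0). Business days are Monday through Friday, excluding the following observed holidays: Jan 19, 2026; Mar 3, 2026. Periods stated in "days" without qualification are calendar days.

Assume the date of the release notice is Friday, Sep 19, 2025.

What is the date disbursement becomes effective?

From Friday, Sep 19, 2025, 5 business days (Sep 22, Sep 23, Sep 24, Sep 25, Sep 26, skipping weekends) brings us to Friday, Sep 26, 2025, which is the last day of the objection period.
The last day of the consultation period: Sep 26, 2025 + 33 days = Oct 29, 2025.
The last day of the response period: Oct 29, 2025 + 81 days = Jan 18, 2026.
The date disbursement becomes effective: Jan 18, 2026 + 14 days = Feb 1, 2026.

Feb 1, 2026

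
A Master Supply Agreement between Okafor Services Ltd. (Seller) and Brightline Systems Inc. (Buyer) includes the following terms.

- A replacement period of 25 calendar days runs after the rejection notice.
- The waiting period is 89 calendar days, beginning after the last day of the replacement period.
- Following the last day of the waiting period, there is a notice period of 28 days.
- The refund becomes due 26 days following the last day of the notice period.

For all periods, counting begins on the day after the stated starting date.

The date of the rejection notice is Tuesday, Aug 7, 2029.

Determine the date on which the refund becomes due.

Adding 25 calendar days to Aug 7, 2029 gives Sep 1, 2029, which is the last day of the replacement period.
The last day of the waiting period: Sep 1, 2029 + 89 days = Nov 29, 2029.
Adding 28 calendar days to Nov 29, 2029 gives Dec 27, 2029, which is the last day of the notice period.
The date on which the refund becomes due: 26 calendar days after Dec 27, 2029 is Jan 22, 2030.

Jan 22, 2030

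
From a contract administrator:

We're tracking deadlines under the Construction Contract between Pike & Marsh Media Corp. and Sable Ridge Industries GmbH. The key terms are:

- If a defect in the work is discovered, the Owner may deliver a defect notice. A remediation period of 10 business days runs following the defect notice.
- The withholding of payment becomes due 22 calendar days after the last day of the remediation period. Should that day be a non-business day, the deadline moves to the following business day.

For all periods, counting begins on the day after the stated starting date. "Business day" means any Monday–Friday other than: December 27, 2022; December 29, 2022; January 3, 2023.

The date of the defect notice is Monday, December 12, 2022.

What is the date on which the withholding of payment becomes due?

The last day of the remediation period: counting 10 business days from Monday, December 12, 2022 (Dec 13, Dec 14, Dec 15, Dec 16, Dec 19, Dec 20, Dec 21, Dec 22, Dec 23, Dec 26, skipping weekends) reaches Monday, December 26, 2022.
The date on which the withholding of payment becomes due: 22 calendar days after December 26, 2022 is January 17, 2023. January 17, 2023 is a Tuesday and is not a listed holiday, so no roll-forward applies.

January 17, 2023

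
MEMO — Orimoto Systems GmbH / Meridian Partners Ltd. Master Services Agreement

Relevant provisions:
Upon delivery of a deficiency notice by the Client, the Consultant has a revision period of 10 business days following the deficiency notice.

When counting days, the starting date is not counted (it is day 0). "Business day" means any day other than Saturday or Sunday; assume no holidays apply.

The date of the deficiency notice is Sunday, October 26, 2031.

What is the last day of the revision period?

November 7, 2031

The last day of the revision period: counting 10 business days from Sunday, October 26, 2031 (Oct 27, Oct 28, Oct 29, Oct 30, Oct 31, Nov 3, Nov 4, Nov 5, Nov 6, Nov 7, skipping weekends) reaches Friday, November 7, 2031.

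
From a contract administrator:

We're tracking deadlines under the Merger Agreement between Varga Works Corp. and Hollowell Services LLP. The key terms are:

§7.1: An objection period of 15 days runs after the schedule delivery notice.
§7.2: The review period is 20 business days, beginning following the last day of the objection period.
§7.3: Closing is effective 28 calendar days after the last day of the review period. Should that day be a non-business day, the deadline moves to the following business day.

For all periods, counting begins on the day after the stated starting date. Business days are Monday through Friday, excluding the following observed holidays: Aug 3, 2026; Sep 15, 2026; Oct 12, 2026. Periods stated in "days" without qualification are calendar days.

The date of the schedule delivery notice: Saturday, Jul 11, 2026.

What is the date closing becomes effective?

Sep 21, 2026

The last day of the objection period: 15 calendar days after Jul 11, 2026 is Jul 26, 2026.
The last day of the review period: 20 business days after Sunday, Jul 26, 2026, skipping weekends and the listed holiday on Aug 3 — Jul 27, Jul 28, Jul 29, Jul 30, …, Aug 20, Aug 21, Aug 24 — lands on Monday, Aug 24, 2026.
Adding 28 calendar days to Aug 24, 2026 gives Sep 21, 2026, which is the date closing becomes effective. Sep 21, 2026 is a Monday and is not a listed holiday, so no roll-forward applies.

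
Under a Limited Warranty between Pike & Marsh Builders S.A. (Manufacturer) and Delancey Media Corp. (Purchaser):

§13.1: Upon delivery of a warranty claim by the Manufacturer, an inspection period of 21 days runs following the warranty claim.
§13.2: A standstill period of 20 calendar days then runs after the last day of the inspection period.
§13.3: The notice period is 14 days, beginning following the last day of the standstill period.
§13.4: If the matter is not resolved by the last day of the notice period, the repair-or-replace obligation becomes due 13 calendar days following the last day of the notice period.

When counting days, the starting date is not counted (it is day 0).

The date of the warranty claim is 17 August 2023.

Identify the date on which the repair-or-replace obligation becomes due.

24 October 2023

The last day of the inspection period: 21 calendar days after 17 August 2023 is 7 September 2023.
The last day of the standstill period: 20 calendar days after 7 September 2023 is 27 September 2023.
The last day of the notice period: 14 calendar days after 27 September 2023 is 11 October 2023.
Adding 13 calendar days to 11 October 2023 gives 24 October 2023, which is the date on which the repair-or-replace obligation becomes due.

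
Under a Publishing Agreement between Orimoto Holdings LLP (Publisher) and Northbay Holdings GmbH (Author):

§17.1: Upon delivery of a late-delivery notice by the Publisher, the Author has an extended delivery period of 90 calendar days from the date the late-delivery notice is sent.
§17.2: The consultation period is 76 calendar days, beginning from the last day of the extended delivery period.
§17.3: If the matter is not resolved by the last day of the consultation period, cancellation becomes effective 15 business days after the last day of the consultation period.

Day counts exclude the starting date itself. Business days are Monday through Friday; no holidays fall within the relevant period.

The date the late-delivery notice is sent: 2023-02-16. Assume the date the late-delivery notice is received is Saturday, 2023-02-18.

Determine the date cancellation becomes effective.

2023-08-22

The last day of the extended delivery period: 2023-02-16 + 90 days = 2023-05-17.
The last day of the consultation period: 76 calendar days after 2023-05-17 is 2023-08-01.
The date cancellation becomes effective: counting 15 business days from Tuesday, 2023-08-01 (Aug 2, Aug 3, Aug 4, Aug 7, …, Aug 18, Aug 21, Aug 22, skipping weekends) reaches Tuesday, 2023-08-22.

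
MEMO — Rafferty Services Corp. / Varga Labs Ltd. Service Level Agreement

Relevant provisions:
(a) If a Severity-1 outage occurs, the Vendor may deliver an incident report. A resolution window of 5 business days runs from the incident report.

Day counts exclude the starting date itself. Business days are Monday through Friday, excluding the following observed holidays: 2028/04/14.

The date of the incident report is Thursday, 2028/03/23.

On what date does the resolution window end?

2028/03/30

From Thursday, 2028/03/23, 5 business days (Mar 24, Mar 27, Mar 28, Mar 29, Mar 30, skipping weekends) brings us to Thursday, 2028/03/30, which is the last day of the resolution window.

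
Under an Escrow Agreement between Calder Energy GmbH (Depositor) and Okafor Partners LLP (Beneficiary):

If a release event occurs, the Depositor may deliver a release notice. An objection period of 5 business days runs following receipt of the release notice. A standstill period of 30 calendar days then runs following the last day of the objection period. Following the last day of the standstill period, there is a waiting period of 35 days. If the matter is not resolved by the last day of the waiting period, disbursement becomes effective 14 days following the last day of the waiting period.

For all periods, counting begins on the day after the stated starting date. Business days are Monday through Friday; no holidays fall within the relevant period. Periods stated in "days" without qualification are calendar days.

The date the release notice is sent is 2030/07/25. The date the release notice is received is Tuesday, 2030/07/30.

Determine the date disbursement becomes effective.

From Tuesday, 2030/07/30, 5 business days (Jul 31, Aug 1, Aug 2, Aug 5, Aug 6, skipping weekends) brings us to Tuesday, 2030/08/06, which is the last day of the objection period.
The last day of the standstill period: 30 calendar days after 2030/08/06 is 2030/09/05.
The last day of the waiting period: 2030/09/05 + 35 days = 2030/10/10.
The date disbursement becomes effective: 2030/10/10 + 14 days = 2030/10/24.

2030/10/24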